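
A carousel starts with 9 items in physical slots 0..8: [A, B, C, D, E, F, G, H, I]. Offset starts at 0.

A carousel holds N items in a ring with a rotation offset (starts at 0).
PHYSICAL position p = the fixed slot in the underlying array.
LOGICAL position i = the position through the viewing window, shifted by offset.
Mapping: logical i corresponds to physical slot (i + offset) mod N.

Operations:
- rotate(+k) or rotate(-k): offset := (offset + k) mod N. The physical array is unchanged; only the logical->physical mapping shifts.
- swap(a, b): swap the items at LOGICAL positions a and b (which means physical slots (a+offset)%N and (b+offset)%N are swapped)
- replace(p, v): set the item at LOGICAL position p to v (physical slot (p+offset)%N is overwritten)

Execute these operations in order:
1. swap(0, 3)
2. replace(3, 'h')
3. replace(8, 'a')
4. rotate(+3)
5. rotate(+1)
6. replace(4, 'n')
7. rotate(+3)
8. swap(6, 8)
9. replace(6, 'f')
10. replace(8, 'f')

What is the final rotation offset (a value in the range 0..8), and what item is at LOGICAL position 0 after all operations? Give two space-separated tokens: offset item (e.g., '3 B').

After op 1 (swap(0, 3)): offset=0, physical=[D,B,C,A,E,F,G,H,I], logical=[D,B,C,A,E,F,G,H,I]
After op 2 (replace(3, 'h')): offset=0, physical=[D,B,C,h,E,F,G,H,I], logical=[D,B,C,h,E,F,G,H,I]
After op 3 (replace(8, 'a')): offset=0, physical=[D,B,C,h,E,F,G,H,a], logical=[D,B,C,h,E,F,G,H,a]
After op 4 (rotate(+3)): offset=3, physical=[D,B,C,h,E,F,G,H,a], logical=[h,E,F,G,H,a,D,B,C]
After op 5 (rotate(+1)): offset=4, physical=[D,B,C,h,E,F,G,H,a], logical=[E,F,G,H,a,D,B,C,h]
After op 6 (replace(4, 'n')): offset=4, physical=[D,B,C,h,E,F,G,H,n], logical=[E,F,G,H,n,D,B,C,h]
After op 7 (rotate(+3)): offset=7, physical=[D,B,C,h,E,F,G,H,n], logical=[H,n,D,B,C,h,E,F,G]
After op 8 (swap(6, 8)): offset=7, physical=[D,B,C,h,G,F,E,H,n], logical=[H,n,D,B,C,h,G,F,E]
After op 9 (replace(6, 'f')): offset=7, physical=[D,B,C,h,f,F,E,H,n], logical=[H,n,D,B,C,h,f,F,E]
After op 10 (replace(8, 'f')): offset=7, physical=[D,B,C,h,f,F,f,H,n], logical=[H,n,D,B,C,h,f,F,f]

Answer: 7 H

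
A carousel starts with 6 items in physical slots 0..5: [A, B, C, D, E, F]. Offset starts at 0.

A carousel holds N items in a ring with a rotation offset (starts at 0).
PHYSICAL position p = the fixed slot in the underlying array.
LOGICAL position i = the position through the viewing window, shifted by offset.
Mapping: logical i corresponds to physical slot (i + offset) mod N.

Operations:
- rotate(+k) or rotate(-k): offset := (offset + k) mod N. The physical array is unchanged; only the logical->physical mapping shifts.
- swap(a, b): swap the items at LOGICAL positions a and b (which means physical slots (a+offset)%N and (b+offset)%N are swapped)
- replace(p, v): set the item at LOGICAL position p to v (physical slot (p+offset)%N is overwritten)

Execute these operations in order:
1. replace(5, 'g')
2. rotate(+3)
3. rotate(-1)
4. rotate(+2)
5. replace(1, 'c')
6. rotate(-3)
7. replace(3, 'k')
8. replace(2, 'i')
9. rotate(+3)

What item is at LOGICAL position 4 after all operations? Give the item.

After op 1 (replace(5, 'g')): offset=0, physical=[A,B,C,D,E,g], logical=[A,B,C,D,E,g]
After op 2 (rotate(+3)): offset=3, physical=[A,B,C,D,E,g], logical=[D,E,g,A,B,C]
After op 3 (rotate(-1)): offset=2, physical=[A,B,C,D,E,g], logical=[C,D,E,g,A,B]
After op 4 (rotate(+2)): offset=4, physical=[A,B,C,D,E,g], logical=[E,g,A,B,C,D]
After op 5 (replace(1, 'c')): offset=4, physical=[A,B,C,D,E,c], logical=[E,c,A,B,C,D]
After op 6 (rotate(-3)): offset=1, physical=[A,B,C,D,E,c], logical=[B,C,D,E,c,A]
After op 7 (replace(3, 'k')): offset=1, physical=[A,B,C,D,k,c], logical=[B,C,D,k,c,A]
After op 8 (replace(2, 'i')): offset=1, physical=[A,B,C,i,k,c], logical=[B,C,i,k,c,A]
After op 9 (rotate(+3)): offset=4, physical=[A,B,C,i,k,c], logical=[k,c,A,B,C,i]

Answer: C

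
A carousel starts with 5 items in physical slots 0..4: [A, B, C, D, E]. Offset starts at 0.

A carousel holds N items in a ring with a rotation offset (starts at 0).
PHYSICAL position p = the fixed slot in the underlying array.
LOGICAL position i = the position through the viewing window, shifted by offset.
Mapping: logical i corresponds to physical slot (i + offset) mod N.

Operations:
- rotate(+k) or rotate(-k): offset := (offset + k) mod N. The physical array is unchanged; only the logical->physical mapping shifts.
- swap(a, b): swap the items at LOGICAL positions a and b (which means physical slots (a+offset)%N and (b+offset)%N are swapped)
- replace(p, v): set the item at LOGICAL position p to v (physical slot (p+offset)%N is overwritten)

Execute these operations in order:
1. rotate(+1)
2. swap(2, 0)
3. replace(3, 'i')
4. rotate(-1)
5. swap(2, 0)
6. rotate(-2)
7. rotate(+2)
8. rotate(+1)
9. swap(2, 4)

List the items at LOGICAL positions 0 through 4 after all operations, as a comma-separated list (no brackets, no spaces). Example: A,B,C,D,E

After op 1 (rotate(+1)): offset=1, physical=[A,B,C,D,E], logical=[B,C,D,E,A]
After op 2 (swap(2, 0)): offset=1, physical=[A,D,C,B,E], logical=[D,C,B,E,A]
After op 3 (replace(3, 'i')): offset=1, physical=[A,D,C,B,i], logical=[D,C,B,i,A]
After op 4 (rotate(-1)): offset=0, physical=[A,D,C,B,i], logical=[A,D,C,B,i]
After op 5 (swap(2, 0)): offset=0, physical=[C,D,A,B,i], logical=[C,D,A,B,i]
After op 6 (rotate(-2)): offset=3, physical=[C,D,A,B,i], logical=[B,i,C,D,A]
After op 7 (rotate(+2)): offset=0, physical=[C,D,A,B,i], logical=[C,D,A,B,i]
After op 8 (rotate(+1)): offset=1, physical=[C,D,A,B,i], logical=[D,A,B,i,C]
After op 9 (swap(2, 4)): offset=1, physical=[B,D,A,C,i], logical=[D,A,C,i,B]

Answer: D,A,C,i,B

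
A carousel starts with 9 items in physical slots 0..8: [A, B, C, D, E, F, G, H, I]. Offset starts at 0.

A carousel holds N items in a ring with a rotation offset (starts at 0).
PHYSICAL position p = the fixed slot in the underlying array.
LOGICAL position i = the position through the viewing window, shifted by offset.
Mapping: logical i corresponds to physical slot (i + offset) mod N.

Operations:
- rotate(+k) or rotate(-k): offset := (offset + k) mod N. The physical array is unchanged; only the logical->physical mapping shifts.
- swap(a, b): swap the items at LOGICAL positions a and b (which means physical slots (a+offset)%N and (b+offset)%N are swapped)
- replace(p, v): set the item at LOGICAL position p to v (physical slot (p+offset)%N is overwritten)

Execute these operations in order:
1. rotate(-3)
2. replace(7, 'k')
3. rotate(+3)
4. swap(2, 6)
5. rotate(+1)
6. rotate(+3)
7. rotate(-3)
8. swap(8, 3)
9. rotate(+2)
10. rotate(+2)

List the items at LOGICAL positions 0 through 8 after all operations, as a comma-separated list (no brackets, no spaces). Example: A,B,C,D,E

After op 1 (rotate(-3)): offset=6, physical=[A,B,C,D,E,F,G,H,I], logical=[G,H,I,A,B,C,D,E,F]
After op 2 (replace(7, 'k')): offset=6, physical=[A,B,C,D,k,F,G,H,I], logical=[G,H,I,A,B,C,D,k,F]
After op 3 (rotate(+3)): offset=0, physical=[A,B,C,D,k,F,G,H,I], logical=[A,B,C,D,k,F,G,H,I]
After op 4 (swap(2, 6)): offset=0, physical=[A,B,G,D,k,F,C,H,I], logical=[A,B,G,D,k,F,C,H,I]
After op 5 (rotate(+1)): offset=1, physical=[A,B,G,D,k,F,C,H,I], logical=[B,G,D,k,F,C,H,I,A]
After op 6 (rotate(+3)): offset=4, physical=[A,B,G,D,k,F,C,H,I], logical=[k,F,C,H,I,A,B,G,D]
After op 7 (rotate(-3)): offset=1, physical=[A,B,G,D,k,F,C,H,I], logical=[B,G,D,k,F,C,H,I,A]
After op 8 (swap(8, 3)): offset=1, physical=[k,B,G,D,A,F,C,H,I], logical=[B,G,D,A,F,C,H,I,k]
After op 9 (rotate(+2)): offset=3, physical=[k,B,G,D,A,F,C,H,I], logical=[D,A,F,C,H,I,k,B,G]
After op 10 (rotate(+2)): offset=5, physical=[k,B,G,D,A,F,C,H,I], logical=[F,C,H,I,k,B,G,D,A]

Answer: F,C,H,I,k,B,G,D,A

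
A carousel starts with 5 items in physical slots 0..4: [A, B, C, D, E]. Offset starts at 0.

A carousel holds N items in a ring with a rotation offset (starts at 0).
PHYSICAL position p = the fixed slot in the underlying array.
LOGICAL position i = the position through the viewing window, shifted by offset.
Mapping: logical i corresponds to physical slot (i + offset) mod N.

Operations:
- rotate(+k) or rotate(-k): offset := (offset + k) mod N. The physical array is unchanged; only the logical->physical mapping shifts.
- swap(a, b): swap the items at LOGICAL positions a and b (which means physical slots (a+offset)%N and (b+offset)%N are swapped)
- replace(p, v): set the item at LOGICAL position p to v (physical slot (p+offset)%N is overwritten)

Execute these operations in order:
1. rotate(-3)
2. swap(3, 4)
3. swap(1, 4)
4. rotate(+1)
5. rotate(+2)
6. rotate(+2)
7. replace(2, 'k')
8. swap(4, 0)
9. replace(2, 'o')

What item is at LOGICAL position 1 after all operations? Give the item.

Answer: A

Derivation:
After op 1 (rotate(-3)): offset=2, physical=[A,B,C,D,E], logical=[C,D,E,A,B]
After op 2 (swap(3, 4)): offset=2, physical=[B,A,C,D,E], logical=[C,D,E,B,A]
After op 3 (swap(1, 4)): offset=2, physical=[B,D,C,A,E], logical=[C,A,E,B,D]
After op 4 (rotate(+1)): offset=3, physical=[B,D,C,A,E], logical=[A,E,B,D,C]
After op 5 (rotate(+2)): offset=0, physical=[B,D,C,A,E], logical=[B,D,C,A,E]
After op 6 (rotate(+2)): offset=2, physical=[B,D,C,A,E], logical=[C,A,E,B,D]
After op 7 (replace(2, 'k')): offset=2, physical=[B,D,C,A,k], logical=[C,A,k,B,D]
After op 8 (swap(4, 0)): offset=2, physical=[B,C,D,A,k], logical=[D,A,k,B,C]
After op 9 (replace(2, 'o')): offset=2, physical=[B,C,D,A,o], logical=[D,A,o,B,C]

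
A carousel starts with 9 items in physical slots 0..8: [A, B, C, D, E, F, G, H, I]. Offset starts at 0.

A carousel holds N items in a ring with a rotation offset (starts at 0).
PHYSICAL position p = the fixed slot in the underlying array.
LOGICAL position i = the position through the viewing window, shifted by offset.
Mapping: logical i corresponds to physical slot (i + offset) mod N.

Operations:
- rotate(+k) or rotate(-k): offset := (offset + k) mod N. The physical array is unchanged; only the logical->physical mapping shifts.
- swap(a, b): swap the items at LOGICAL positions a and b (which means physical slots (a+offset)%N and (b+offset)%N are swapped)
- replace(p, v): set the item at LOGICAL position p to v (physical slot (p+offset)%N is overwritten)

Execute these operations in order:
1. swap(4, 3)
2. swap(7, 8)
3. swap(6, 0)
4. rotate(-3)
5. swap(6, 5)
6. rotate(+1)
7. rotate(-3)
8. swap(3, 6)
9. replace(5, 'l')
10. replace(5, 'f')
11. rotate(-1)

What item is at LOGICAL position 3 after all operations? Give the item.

After op 1 (swap(4, 3)): offset=0, physical=[A,B,C,E,D,F,G,H,I], logical=[A,B,C,E,D,F,G,H,I]
After op 2 (swap(7, 8)): offset=0, physical=[A,B,C,E,D,F,G,I,H], logical=[A,B,C,E,D,F,G,I,H]
After op 3 (swap(6, 0)): offset=0, physical=[G,B,C,E,D,F,A,I,H], logical=[G,B,C,E,D,F,A,I,H]
After op 4 (rotate(-3)): offset=6, physical=[G,B,C,E,D,F,A,I,H], logical=[A,I,H,G,B,C,E,D,F]
After op 5 (swap(6, 5)): offset=6, physical=[G,B,E,C,D,F,A,I,H], logical=[A,I,H,G,B,E,C,D,F]
After op 6 (rotate(+1)): offset=7, physical=[G,B,E,C,D,F,A,I,H], logical=[I,H,G,B,E,C,D,F,A]
After op 7 (rotate(-3)): offset=4, physical=[G,B,E,C,D,F,A,I,H], logical=[D,F,A,I,H,G,B,E,C]
After op 8 (swap(3, 6)): offset=4, physical=[G,I,E,C,D,F,A,B,H], logical=[D,F,A,B,H,G,I,E,C]
After op 9 (replace(5, 'l')): offset=4, physical=[l,I,E,C,D,F,A,B,H], logical=[D,F,A,B,H,l,I,E,C]
After op 10 (replace(5, 'f')): offset=4, physical=[f,I,E,C,D,F,A,B,H], logical=[D,F,A,B,H,f,I,E,C]
After op 11 (rotate(-1)): offset=3, physical=[f,I,E,C,D,F,A,B,H], logical=[C,D,F,A,B,H,f,I,E]

Answer: A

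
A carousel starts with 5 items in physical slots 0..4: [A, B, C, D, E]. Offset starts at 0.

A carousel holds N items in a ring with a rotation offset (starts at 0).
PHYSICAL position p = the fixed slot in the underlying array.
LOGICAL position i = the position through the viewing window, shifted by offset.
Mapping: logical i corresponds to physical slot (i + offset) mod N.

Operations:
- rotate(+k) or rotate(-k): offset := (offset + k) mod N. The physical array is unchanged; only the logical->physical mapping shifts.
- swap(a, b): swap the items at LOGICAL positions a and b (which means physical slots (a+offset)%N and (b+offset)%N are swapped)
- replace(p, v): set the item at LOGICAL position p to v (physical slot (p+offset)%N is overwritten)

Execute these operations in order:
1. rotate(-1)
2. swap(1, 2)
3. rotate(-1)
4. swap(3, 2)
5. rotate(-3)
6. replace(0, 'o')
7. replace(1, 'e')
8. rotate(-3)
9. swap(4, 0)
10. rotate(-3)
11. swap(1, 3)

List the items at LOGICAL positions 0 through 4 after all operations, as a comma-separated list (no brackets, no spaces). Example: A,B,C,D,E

After op 1 (rotate(-1)): offset=4, physical=[A,B,C,D,E], logical=[E,A,B,C,D]
After op 2 (swap(1, 2)): offset=4, physical=[B,A,C,D,E], logical=[E,B,A,C,D]
After op 3 (rotate(-1)): offset=3, physical=[B,A,C,D,E], logical=[D,E,B,A,C]
After op 4 (swap(3, 2)): offset=3, physical=[A,B,C,D,E], logical=[D,E,A,B,C]
After op 5 (rotate(-3)): offset=0, physical=[A,B,C,D,E], logical=[A,B,C,D,E]
After op 6 (replace(0, 'o')): offset=0, physical=[o,B,C,D,E], logical=[o,B,C,D,E]
After op 7 (replace(1, 'e')): offset=0, physical=[o,e,C,D,E], logical=[o,e,C,D,E]
After op 8 (rotate(-3)): offset=2, physical=[o,e,C,D,E], logical=[C,D,E,o,e]
After op 9 (swap(4, 0)): offset=2, physical=[o,C,e,D,E], logical=[e,D,E,o,C]
After op 10 (rotate(-3)): offset=4, physical=[o,C,e,D,E], logical=[E,o,C,e,D]
After op 11 (swap(1, 3)): offset=4, physical=[e,C,o,D,E], logical=[E,e,C,o,D]

Answer: E,e,C,o,D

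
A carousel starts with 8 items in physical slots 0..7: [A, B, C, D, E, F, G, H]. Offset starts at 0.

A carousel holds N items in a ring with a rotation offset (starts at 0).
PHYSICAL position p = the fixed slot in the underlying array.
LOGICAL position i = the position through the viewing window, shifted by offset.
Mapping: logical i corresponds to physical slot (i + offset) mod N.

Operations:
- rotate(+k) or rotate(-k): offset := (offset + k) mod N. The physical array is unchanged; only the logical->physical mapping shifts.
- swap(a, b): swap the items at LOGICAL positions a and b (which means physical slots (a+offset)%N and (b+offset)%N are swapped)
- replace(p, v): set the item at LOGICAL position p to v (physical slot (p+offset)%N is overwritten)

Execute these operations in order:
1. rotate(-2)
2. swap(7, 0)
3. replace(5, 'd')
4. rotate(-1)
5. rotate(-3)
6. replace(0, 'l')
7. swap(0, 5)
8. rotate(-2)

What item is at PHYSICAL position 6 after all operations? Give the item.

Answer: F

Derivation:
After op 1 (rotate(-2)): offset=6, physical=[A,B,C,D,E,F,G,H], logical=[G,H,A,B,C,D,E,F]
After op 2 (swap(7, 0)): offset=6, physical=[A,B,C,D,E,G,F,H], logical=[F,H,A,B,C,D,E,G]
After op 3 (replace(5, 'd')): offset=6, physical=[A,B,C,d,E,G,F,H], logical=[F,H,A,B,C,d,E,G]
After op 4 (rotate(-1)): offset=5, physical=[A,B,C,d,E,G,F,H], logical=[G,F,H,A,B,C,d,E]
After op 5 (rotate(-3)): offset=2, physical=[A,B,C,d,E,G,F,H], logical=[C,d,E,G,F,H,A,B]
After op 6 (replace(0, 'l')): offset=2, physical=[A,B,l,d,E,G,F,H], logical=[l,d,E,G,F,H,A,B]
After op 7 (swap(0, 5)): offset=2, physical=[A,B,H,d,E,G,F,l], logical=[H,d,E,G,F,l,A,B]
After op 8 (rotate(-2)): offset=0, physical=[A,B,H,d,E,G,F,l], logical=[A,B,H,d,E,G,F,l]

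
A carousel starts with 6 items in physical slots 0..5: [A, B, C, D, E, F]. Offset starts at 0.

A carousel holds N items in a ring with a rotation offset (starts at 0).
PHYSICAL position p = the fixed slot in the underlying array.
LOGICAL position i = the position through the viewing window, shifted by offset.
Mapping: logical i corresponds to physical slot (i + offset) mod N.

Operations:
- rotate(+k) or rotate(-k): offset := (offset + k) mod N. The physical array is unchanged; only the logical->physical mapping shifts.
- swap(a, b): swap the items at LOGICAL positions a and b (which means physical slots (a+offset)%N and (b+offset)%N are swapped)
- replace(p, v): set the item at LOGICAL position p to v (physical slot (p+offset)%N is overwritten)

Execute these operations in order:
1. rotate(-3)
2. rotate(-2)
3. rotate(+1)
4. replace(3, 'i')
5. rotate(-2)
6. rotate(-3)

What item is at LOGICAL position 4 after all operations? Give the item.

Answer: B

Derivation:
After op 1 (rotate(-3)): offset=3, physical=[A,B,C,D,E,F], logical=[D,E,F,A,B,C]
After op 2 (rotate(-2)): offset=1, physical=[A,B,C,D,E,F], logical=[B,C,D,E,F,A]
After op 3 (rotate(+1)): offset=2, physical=[A,B,C,D,E,F], logical=[C,D,E,F,A,B]
After op 4 (replace(3, 'i')): offset=2, physical=[A,B,C,D,E,i], logical=[C,D,E,i,A,B]
After op 5 (rotate(-2)): offset=0, physical=[A,B,C,D,E,i], logical=[A,B,C,D,E,i]
After op 6 (rotate(-3)): offset=3, physical=[A,B,C,D,E,i], logical=[D,E,i,A,B,C]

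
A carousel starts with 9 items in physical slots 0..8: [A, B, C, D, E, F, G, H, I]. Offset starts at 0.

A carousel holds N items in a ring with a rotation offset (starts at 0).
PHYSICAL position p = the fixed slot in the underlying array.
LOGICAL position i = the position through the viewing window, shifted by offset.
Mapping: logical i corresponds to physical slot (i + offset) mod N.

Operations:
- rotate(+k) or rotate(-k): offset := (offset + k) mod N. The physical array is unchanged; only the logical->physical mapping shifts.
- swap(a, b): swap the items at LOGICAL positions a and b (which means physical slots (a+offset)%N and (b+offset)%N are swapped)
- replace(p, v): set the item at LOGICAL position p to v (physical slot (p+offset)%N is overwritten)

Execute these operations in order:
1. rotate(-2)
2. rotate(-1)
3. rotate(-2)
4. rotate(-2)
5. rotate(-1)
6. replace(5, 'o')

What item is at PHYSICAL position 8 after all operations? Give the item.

Answer: I

Derivation:
After op 1 (rotate(-2)): offset=7, physical=[A,B,C,D,E,F,G,H,I], logical=[H,I,A,B,C,D,E,F,G]
After op 2 (rotate(-1)): offset=6, physical=[A,B,C,D,E,F,G,H,I], logical=[G,H,I,A,B,C,D,E,F]
After op 3 (rotate(-2)): offset=4, physical=[A,B,C,D,E,F,G,H,I], logical=[E,F,G,H,I,A,B,C,D]
After op 4 (rotate(-2)): offset=2, physical=[A,B,C,D,E,F,G,H,I], logical=[C,D,E,F,G,H,I,A,B]
After op 5 (rotate(-1)): offset=1, physical=[A,B,C,D,E,F,G,H,I], logical=[B,C,D,E,F,G,H,I,A]
After op 6 (replace(5, 'o')): offset=1, physical=[A,B,C,D,E,F,o,H,I], logical=[B,C,D,E,F,o,H,I,A]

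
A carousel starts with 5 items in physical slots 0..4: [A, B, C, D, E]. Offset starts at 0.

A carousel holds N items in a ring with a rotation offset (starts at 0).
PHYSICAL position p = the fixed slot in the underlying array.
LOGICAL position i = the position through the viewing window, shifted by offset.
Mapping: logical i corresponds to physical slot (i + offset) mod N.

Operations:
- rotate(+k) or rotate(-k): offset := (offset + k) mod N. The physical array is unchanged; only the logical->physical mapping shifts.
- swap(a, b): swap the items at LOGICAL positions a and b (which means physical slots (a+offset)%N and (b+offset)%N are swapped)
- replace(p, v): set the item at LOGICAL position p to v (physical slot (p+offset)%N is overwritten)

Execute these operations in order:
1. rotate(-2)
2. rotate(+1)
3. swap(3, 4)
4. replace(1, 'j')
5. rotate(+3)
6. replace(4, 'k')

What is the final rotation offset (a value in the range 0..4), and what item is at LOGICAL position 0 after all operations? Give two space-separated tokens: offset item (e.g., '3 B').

Answer: 2 D

Derivation:
After op 1 (rotate(-2)): offset=3, physical=[A,B,C,D,E], logical=[D,E,A,B,C]
After op 2 (rotate(+1)): offset=4, physical=[A,B,C,D,E], logical=[E,A,B,C,D]
After op 3 (swap(3, 4)): offset=4, physical=[A,B,D,C,E], logical=[E,A,B,D,C]
After op 4 (replace(1, 'j')): offset=4, physical=[j,B,D,C,E], logical=[E,j,B,D,C]
After op 5 (rotate(+3)): offset=2, physical=[j,B,D,C,E], logical=[D,C,E,j,B]
After op 6 (replace(4, 'k')): offset=2, physical=[j,k,D,C,E], logical=[D,C,E,j,k]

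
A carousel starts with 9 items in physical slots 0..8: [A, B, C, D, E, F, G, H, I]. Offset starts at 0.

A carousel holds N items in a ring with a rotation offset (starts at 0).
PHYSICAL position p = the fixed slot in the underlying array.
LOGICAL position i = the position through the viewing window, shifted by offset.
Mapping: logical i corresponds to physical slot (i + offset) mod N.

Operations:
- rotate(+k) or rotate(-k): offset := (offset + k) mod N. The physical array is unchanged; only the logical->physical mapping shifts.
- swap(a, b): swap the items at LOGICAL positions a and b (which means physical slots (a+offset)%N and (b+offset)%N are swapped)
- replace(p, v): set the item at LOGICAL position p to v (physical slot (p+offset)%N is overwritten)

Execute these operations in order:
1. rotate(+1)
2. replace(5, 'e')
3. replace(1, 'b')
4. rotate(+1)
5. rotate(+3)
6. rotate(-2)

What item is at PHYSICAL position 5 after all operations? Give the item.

After op 1 (rotate(+1)): offset=1, physical=[A,B,C,D,E,F,G,H,I], logical=[B,C,D,E,F,G,H,I,A]
After op 2 (replace(5, 'e')): offset=1, physical=[A,B,C,D,E,F,e,H,I], logical=[B,C,D,E,F,e,H,I,A]
After op 3 (replace(1, 'b')): offset=1, physical=[A,B,b,D,E,F,e,H,I], logical=[B,b,D,E,F,e,H,I,A]
After op 4 (rotate(+1)): offset=2, physical=[A,B,b,D,E,F,e,H,I], logical=[b,D,E,F,e,H,I,A,B]
After op 5 (rotate(+3)): offset=5, physical=[A,B,b,D,E,F,e,H,I], logical=[F,e,H,I,A,B,b,D,E]
After op 6 (rotate(-2)): offset=3, physical=[A,B,b,D,E,F,e,H,I], logical=[D,E,F,e,H,I,A,B,b]

Answer: F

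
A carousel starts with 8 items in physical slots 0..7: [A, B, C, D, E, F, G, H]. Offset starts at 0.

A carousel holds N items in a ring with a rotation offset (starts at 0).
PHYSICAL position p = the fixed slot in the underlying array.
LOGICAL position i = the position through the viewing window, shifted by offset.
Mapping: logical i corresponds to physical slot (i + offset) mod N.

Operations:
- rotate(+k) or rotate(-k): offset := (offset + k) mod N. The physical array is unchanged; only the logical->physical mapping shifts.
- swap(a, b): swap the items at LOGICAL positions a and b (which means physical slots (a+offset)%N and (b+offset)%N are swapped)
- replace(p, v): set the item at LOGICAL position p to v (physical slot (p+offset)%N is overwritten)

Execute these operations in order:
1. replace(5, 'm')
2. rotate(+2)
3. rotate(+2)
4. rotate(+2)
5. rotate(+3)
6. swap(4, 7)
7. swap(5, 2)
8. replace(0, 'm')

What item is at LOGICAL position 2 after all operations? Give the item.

Answer: G

Derivation:
After op 1 (replace(5, 'm')): offset=0, physical=[A,B,C,D,E,m,G,H], logical=[A,B,C,D,E,m,G,H]
After op 2 (rotate(+2)): offset=2, physical=[A,B,C,D,E,m,G,H], logical=[C,D,E,m,G,H,A,B]
After op 3 (rotate(+2)): offset=4, physical=[A,B,C,D,E,m,G,H], logical=[E,m,G,H,A,B,C,D]
After op 4 (rotate(+2)): offset=6, physical=[A,B,C,D,E,m,G,H], logical=[G,H,A,B,C,D,E,m]
After op 5 (rotate(+3)): offset=1, physical=[A,B,C,D,E,m,G,H], logical=[B,C,D,E,m,G,H,A]
After op 6 (swap(4, 7)): offset=1, physical=[m,B,C,D,E,A,G,H], logical=[B,C,D,E,A,G,H,m]
After op 7 (swap(5, 2)): offset=1, physical=[m,B,C,G,E,A,D,H], logical=[B,C,G,E,A,D,H,m]
After op 8 (replace(0, 'm')): offset=1, physical=[m,m,C,G,E,A,D,H], logical=[m,C,G,E,A,D,H,m]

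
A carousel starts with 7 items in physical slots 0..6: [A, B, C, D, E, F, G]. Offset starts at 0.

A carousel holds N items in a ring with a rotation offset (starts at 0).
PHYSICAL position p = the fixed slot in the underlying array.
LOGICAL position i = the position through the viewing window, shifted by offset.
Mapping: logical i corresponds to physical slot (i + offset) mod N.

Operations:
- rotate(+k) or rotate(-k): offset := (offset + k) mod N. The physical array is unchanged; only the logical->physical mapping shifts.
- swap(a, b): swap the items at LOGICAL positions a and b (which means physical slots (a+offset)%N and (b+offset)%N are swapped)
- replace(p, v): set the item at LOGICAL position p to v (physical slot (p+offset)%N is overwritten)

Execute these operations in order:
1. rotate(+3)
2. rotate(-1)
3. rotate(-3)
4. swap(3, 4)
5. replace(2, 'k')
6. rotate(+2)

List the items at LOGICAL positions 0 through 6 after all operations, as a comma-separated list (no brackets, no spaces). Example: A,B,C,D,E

After op 1 (rotate(+3)): offset=3, physical=[A,B,C,D,E,F,G], logical=[D,E,F,G,A,B,C]
After op 2 (rotate(-1)): offset=2, physical=[A,B,C,D,E,F,G], logical=[C,D,E,F,G,A,B]
After op 3 (rotate(-3)): offset=6, physical=[A,B,C,D,E,F,G], logical=[G,A,B,C,D,E,F]
After op 4 (swap(3, 4)): offset=6, physical=[A,B,D,C,E,F,G], logical=[G,A,B,D,C,E,F]
After op 5 (replace(2, 'k')): offset=6, physical=[A,k,D,C,E,F,G], logical=[G,A,k,D,C,E,F]
After op 6 (rotate(+2)): offset=1, physical=[A,k,D,C,E,F,G], logical=[k,D,C,E,F,G,A]

Answer: k,D,C,E,F,G,A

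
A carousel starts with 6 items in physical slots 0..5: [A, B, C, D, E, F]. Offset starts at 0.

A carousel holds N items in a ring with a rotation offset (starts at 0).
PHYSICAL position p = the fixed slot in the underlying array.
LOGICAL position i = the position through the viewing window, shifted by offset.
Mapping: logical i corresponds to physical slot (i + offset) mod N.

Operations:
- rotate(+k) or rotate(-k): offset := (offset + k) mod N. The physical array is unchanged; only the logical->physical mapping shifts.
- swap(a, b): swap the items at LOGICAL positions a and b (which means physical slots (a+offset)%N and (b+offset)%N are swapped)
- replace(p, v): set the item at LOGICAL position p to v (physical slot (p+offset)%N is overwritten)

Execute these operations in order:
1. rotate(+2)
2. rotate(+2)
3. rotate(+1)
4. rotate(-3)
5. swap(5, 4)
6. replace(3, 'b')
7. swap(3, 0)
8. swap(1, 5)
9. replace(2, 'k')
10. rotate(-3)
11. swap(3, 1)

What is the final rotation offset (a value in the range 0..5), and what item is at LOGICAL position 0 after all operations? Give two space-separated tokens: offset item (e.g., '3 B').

After op 1 (rotate(+2)): offset=2, physical=[A,B,C,D,E,F], logical=[C,D,E,F,A,B]
After op 2 (rotate(+2)): offset=4, physical=[A,B,C,D,E,F], logical=[E,F,A,B,C,D]
After op 3 (rotate(+1)): offset=5, physical=[A,B,C,D,E,F], logical=[F,A,B,C,D,E]
After op 4 (rotate(-3)): offset=2, physical=[A,B,C,D,E,F], logical=[C,D,E,F,A,B]
After op 5 (swap(5, 4)): offset=2, physical=[B,A,C,D,E,F], logical=[C,D,E,F,B,A]
After op 6 (replace(3, 'b')): offset=2, physical=[B,A,C,D,E,b], logical=[C,D,E,b,B,A]
After op 7 (swap(3, 0)): offset=2, physical=[B,A,b,D,E,C], logical=[b,D,E,C,B,A]
After op 8 (swap(1, 5)): offset=2, physical=[B,D,b,A,E,C], logical=[b,A,E,C,B,D]
After op 9 (replace(2, 'k')): offset=2, physical=[B,D,b,A,k,C], logical=[b,A,k,C,B,D]
After op 10 (rotate(-3)): offset=5, physical=[B,D,b,A,k,C], logical=[C,B,D,b,A,k]
After op 11 (swap(3, 1)): offset=5, physical=[b,D,B,A,k,C], logical=[C,b,D,B,A,k]

Answer: 5 C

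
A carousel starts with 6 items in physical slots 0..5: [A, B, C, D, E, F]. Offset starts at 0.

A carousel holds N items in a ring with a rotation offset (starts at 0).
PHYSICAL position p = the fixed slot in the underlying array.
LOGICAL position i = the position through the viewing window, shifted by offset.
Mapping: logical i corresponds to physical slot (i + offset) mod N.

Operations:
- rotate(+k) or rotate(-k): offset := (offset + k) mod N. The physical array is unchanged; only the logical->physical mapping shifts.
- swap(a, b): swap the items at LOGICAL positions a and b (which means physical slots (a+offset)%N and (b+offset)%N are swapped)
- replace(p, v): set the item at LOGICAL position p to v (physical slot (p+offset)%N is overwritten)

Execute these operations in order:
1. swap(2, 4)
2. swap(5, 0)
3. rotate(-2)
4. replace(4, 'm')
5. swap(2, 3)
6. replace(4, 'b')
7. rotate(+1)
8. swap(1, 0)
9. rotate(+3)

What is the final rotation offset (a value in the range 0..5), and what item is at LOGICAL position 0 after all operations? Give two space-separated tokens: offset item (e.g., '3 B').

Answer: 2 b

Derivation:
After op 1 (swap(2, 4)): offset=0, physical=[A,B,E,D,C,F], logical=[A,B,E,D,C,F]
After op 2 (swap(5, 0)): offset=0, physical=[F,B,E,D,C,A], logical=[F,B,E,D,C,A]
After op 3 (rotate(-2)): offset=4, physical=[F,B,E,D,C,A], logical=[C,A,F,B,E,D]
After op 4 (replace(4, 'm')): offset=4, physical=[F,B,m,D,C,A], logical=[C,A,F,B,m,D]
After op 5 (swap(2, 3)): offset=4, physical=[B,F,m,D,C,A], logical=[C,A,B,F,m,D]
After op 6 (replace(4, 'b')): offset=4, physical=[B,F,b,D,C,A], logical=[C,A,B,F,b,D]
After op 7 (rotate(+1)): offset=5, physical=[B,F,b,D,C,A], logical=[A,B,F,b,D,C]
After op 8 (swap(1, 0)): offset=5, physical=[A,F,b,D,C,B], logical=[B,A,F,b,D,C]
After op 9 (rotate(+3)): offset=2, physical=[A,F,b,D,C,B], logical=[b,D,C,B,A,F]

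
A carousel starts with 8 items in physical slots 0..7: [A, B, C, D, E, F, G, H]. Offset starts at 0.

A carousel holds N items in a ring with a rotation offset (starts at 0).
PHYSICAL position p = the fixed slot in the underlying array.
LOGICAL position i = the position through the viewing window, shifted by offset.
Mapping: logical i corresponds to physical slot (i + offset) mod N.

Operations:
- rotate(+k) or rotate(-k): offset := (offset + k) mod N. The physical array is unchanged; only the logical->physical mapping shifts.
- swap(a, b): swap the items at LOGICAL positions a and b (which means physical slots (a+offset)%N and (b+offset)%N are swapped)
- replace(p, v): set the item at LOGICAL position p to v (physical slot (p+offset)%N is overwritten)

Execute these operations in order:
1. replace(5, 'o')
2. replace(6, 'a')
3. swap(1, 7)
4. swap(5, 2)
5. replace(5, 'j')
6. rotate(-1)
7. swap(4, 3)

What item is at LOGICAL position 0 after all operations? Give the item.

Answer: B

Derivation:
After op 1 (replace(5, 'o')): offset=0, physical=[A,B,C,D,E,o,G,H], logical=[A,B,C,D,E,o,G,H]
After op 2 (replace(6, 'a')): offset=0, physical=[A,B,C,D,E,o,a,H], logical=[A,B,C,D,E,o,a,H]
After op 3 (swap(1, 7)): offset=0, physical=[A,H,C,D,E,o,a,B], logical=[A,H,C,D,E,o,a,B]
After op 4 (swap(5, 2)): offset=0, physical=[A,H,o,D,E,C,a,B], logical=[A,H,o,D,E,C,a,B]
After op 5 (replace(5, 'j')): offset=0, physical=[A,H,o,D,E,j,a,B], logical=[A,H,o,D,E,j,a,B]
After op 6 (rotate(-1)): offset=7, physical=[A,H,o,D,E,j,a,B], logical=[B,A,H,o,D,E,j,a]
After op 7 (swap(4, 3)): offset=7, physical=[A,H,D,o,E,j,a,B], logical=[B,A,H,D,o,E,j,a]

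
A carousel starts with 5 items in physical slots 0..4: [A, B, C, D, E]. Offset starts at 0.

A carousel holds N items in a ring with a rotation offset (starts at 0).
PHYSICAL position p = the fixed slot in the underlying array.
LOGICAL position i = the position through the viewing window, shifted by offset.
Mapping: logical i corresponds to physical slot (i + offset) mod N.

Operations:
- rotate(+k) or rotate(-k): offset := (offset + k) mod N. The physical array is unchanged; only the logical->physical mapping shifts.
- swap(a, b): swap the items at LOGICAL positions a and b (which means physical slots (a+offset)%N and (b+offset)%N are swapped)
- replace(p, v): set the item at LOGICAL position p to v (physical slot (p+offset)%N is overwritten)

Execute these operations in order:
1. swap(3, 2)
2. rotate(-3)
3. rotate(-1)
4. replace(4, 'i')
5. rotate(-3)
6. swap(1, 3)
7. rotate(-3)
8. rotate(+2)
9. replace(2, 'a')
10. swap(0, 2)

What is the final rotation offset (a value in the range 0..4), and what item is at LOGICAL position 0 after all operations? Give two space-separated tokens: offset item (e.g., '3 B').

After op 1 (swap(3, 2)): offset=0, physical=[A,B,D,C,E], logical=[A,B,D,C,E]
After op 2 (rotate(-3)): offset=2, physical=[A,B,D,C,E], logical=[D,C,E,A,B]
After op 3 (rotate(-1)): offset=1, physical=[A,B,D,C,E], logical=[B,D,C,E,A]
After op 4 (replace(4, 'i')): offset=1, physical=[i,B,D,C,E], logical=[B,D,C,E,i]
After op 5 (rotate(-3)): offset=3, physical=[i,B,D,C,E], logical=[C,E,i,B,D]
After op 6 (swap(1, 3)): offset=3, physical=[i,E,D,C,B], logical=[C,B,i,E,D]
After op 7 (rotate(-3)): offset=0, physical=[i,E,D,C,B], logical=[i,E,D,C,B]
After op 8 (rotate(+2)): offset=2, physical=[i,E,D,C,B], logical=[D,C,B,i,E]
After op 9 (replace(2, 'a')): offset=2, physical=[i,E,D,C,a], logical=[D,C,a,i,E]
After op 10 (swap(0, 2)): offset=2, physical=[i,E,a,C,D], logical=[a,C,D,i,E]

Answer: 2 a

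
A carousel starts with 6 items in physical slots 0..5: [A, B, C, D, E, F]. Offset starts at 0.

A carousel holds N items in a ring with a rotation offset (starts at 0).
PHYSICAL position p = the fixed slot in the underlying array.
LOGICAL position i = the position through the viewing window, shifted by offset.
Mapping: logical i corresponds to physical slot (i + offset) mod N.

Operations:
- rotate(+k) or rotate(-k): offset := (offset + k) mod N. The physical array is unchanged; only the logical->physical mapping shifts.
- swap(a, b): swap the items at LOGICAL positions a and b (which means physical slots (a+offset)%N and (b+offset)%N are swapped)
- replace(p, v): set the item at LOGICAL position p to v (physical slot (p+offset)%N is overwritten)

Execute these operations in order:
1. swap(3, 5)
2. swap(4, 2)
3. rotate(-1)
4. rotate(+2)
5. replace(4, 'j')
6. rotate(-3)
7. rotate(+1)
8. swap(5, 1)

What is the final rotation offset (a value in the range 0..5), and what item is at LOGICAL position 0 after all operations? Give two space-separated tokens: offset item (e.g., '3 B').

Answer: 5 j

Derivation:
After op 1 (swap(3, 5)): offset=0, physical=[A,B,C,F,E,D], logical=[A,B,C,F,E,D]
After op 2 (swap(4, 2)): offset=0, physical=[A,B,E,F,C,D], logical=[A,B,E,F,C,D]
After op 3 (rotate(-1)): offset=5, physical=[A,B,E,F,C,D], logical=[D,A,B,E,F,C]
After op 4 (rotate(+2)): offset=1, physical=[A,B,E,F,C,D], logical=[B,E,F,C,D,A]
After op 5 (replace(4, 'j')): offset=1, physical=[A,B,E,F,C,j], logical=[B,E,F,C,j,A]
After op 6 (rotate(-3)): offset=4, physical=[A,B,E,F,C,j], logical=[C,j,A,B,E,F]
After op 7 (rotate(+1)): offset=5, physical=[A,B,E,F,C,j], logical=[j,A,B,E,F,C]
After op 8 (swap(5, 1)): offset=5, physical=[C,B,E,F,A,j], logical=[j,C,B,E,F,A]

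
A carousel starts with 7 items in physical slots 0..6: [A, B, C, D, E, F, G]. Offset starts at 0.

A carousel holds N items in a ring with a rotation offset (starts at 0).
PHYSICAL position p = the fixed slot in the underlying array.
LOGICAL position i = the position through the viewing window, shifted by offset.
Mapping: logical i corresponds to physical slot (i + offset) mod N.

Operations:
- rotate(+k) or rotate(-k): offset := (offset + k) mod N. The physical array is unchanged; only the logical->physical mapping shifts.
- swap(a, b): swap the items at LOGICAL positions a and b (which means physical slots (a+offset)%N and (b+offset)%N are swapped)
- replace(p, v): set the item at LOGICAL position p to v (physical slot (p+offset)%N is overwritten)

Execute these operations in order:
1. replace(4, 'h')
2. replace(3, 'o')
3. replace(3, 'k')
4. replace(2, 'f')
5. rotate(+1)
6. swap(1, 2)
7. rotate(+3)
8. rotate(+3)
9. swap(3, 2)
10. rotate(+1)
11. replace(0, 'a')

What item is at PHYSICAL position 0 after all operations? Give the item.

After op 1 (replace(4, 'h')): offset=0, physical=[A,B,C,D,h,F,G], logical=[A,B,C,D,h,F,G]
After op 2 (replace(3, 'o')): offset=0, physical=[A,B,C,o,h,F,G], logical=[A,B,C,o,h,F,G]
After op 3 (replace(3, 'k')): offset=0, physical=[A,B,C,k,h,F,G], logical=[A,B,C,k,h,F,G]
After op 4 (replace(2, 'f')): offset=0, physical=[A,B,f,k,h,F,G], logical=[A,B,f,k,h,F,G]
After op 5 (rotate(+1)): offset=1, physical=[A,B,f,k,h,F,G], logical=[B,f,k,h,F,G,A]
After op 6 (swap(1, 2)): offset=1, physical=[A,B,k,f,h,F,G], logical=[B,k,f,h,F,G,A]
After op 7 (rotate(+3)): offset=4, physical=[A,B,k,f,h,F,G], logical=[h,F,G,A,B,k,f]
After op 8 (rotate(+3)): offset=0, physical=[A,B,k,f,h,F,G], logical=[A,B,k,f,h,F,G]
After op 9 (swap(3, 2)): offset=0, physical=[A,B,f,k,h,F,G], logical=[A,B,f,k,h,F,G]
After op 10 (rotate(+1)): offset=1, physical=[A,B,f,k,h,F,G], logical=[B,f,k,h,F,G,A]
After op 11 (replace(0, 'a')): offset=1, physical=[A,a,f,k,h,F,G], logical=[a,f,k,h,F,G,A]

Answer: A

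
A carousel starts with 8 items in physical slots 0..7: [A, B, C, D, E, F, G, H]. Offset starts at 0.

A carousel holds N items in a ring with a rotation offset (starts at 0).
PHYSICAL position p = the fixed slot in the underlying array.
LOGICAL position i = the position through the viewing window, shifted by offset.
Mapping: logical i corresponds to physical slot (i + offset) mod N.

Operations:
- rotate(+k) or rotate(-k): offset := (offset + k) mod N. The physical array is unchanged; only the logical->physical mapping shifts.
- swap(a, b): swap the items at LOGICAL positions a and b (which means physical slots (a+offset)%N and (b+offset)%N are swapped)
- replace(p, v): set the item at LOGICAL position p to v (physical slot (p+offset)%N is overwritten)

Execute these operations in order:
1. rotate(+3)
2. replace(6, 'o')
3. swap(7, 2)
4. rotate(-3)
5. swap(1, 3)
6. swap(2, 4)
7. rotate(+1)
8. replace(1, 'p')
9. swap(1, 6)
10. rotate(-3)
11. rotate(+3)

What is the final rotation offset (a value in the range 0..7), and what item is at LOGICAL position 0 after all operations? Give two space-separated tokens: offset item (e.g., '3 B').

After op 1 (rotate(+3)): offset=3, physical=[A,B,C,D,E,F,G,H], logical=[D,E,F,G,H,A,B,C]
After op 2 (replace(6, 'o')): offset=3, physical=[A,o,C,D,E,F,G,H], logical=[D,E,F,G,H,A,o,C]
After op 3 (swap(7, 2)): offset=3, physical=[A,o,F,D,E,C,G,H], logical=[D,E,C,G,H,A,o,F]
After op 4 (rotate(-3)): offset=0, physical=[A,o,F,D,E,C,G,H], logical=[A,o,F,D,E,C,G,H]
After op 5 (swap(1, 3)): offset=0, physical=[A,D,F,o,E,C,G,H], logical=[A,D,F,o,E,C,G,H]
After op 6 (swap(2, 4)): offset=0, physical=[A,D,E,o,F,C,G,H], logical=[A,D,E,o,F,C,G,H]
After op 7 (rotate(+1)): offset=1, physical=[A,D,E,o,F,C,G,H], logical=[D,E,o,F,C,G,H,A]
After op 8 (replace(1, 'p')): offset=1, physical=[A,D,p,o,F,C,G,H], logical=[D,p,o,F,C,G,H,A]
After op 9 (swap(1, 6)): offset=1, physical=[A,D,H,o,F,C,G,p], logical=[D,H,o,F,C,G,p,A]
After op 10 (rotate(-3)): offset=6, physical=[A,D,H,o,F,C,G,p], logical=[G,p,A,D,H,o,F,C]
After op 11 (rotate(+3)): offset=1, physical=[A,D,H,o,F,C,G,p], logical=[D,H,o,F,C,G,p,A]

Answer: 1 D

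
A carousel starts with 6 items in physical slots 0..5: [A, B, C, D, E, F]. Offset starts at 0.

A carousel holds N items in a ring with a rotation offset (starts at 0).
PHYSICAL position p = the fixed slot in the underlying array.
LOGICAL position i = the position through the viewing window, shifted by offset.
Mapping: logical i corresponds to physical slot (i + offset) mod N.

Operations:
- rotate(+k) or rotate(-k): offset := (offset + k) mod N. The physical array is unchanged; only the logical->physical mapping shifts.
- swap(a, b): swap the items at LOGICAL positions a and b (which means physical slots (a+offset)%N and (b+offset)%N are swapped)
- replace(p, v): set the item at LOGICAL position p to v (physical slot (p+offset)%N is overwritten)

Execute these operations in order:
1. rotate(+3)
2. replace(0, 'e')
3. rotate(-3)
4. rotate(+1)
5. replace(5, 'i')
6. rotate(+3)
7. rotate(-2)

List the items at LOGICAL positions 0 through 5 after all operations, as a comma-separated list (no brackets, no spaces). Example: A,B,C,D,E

Answer: C,e,E,F,i,B

Derivation:
After op 1 (rotate(+3)): offset=3, physical=[A,B,C,D,E,F], logical=[D,E,F,A,B,C]
After op 2 (replace(0, 'e')): offset=3, physical=[A,B,C,e,E,F], logical=[e,E,F,A,B,C]
After op 3 (rotate(-3)): offset=0, physical=[A,B,C,e,E,F], logical=[A,B,C,e,E,F]
After op 4 (rotate(+1)): offset=1, physical=[A,B,C,e,E,F], logical=[B,C,e,E,F,A]
After op 5 (replace(5, 'i')): offset=1, physical=[i,B,C,e,E,F], logical=[B,C,e,E,F,i]
After op 6 (rotate(+3)): offset=4, physical=[i,B,C,e,E,F], logical=[E,F,i,B,C,e]
After op 7 (rotate(-2)): offset=2, physical=[i,B,C,e,E,F], logical=[C,e,E,F,i,B]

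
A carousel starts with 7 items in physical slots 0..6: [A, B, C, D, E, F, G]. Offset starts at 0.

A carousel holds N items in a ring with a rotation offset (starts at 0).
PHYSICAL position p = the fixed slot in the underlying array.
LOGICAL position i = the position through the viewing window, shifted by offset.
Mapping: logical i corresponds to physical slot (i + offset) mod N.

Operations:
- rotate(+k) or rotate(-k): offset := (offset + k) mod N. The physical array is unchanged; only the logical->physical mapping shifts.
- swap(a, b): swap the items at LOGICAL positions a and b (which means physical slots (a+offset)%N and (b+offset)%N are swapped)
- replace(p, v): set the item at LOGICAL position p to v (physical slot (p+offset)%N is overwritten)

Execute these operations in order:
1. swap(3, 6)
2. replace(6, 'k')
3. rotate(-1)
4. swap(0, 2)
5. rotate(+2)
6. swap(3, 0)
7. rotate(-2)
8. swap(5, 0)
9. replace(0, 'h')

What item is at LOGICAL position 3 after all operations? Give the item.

After op 1 (swap(3, 6)): offset=0, physical=[A,B,C,G,E,F,D], logical=[A,B,C,G,E,F,D]
After op 2 (replace(6, 'k')): offset=0, physical=[A,B,C,G,E,F,k], logical=[A,B,C,G,E,F,k]
After op 3 (rotate(-1)): offset=6, physical=[A,B,C,G,E,F,k], logical=[k,A,B,C,G,E,F]
After op 4 (swap(0, 2)): offset=6, physical=[A,k,C,G,E,F,B], logical=[B,A,k,C,G,E,F]
After op 5 (rotate(+2)): offset=1, physical=[A,k,C,G,E,F,B], logical=[k,C,G,E,F,B,A]
After op 6 (swap(3, 0)): offset=1, physical=[A,E,C,G,k,F,B], logical=[E,C,G,k,F,B,A]
After op 7 (rotate(-2)): offset=6, physical=[A,E,C,G,k,F,B], logical=[B,A,E,C,G,k,F]
After op 8 (swap(5, 0)): offset=6, physical=[A,E,C,G,B,F,k], logical=[k,A,E,C,G,B,F]
After op 9 (replace(0, 'h')): offset=6, physical=[A,E,C,G,B,F,h], logical=[h,A,E,C,G,B,F]

Answer: C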